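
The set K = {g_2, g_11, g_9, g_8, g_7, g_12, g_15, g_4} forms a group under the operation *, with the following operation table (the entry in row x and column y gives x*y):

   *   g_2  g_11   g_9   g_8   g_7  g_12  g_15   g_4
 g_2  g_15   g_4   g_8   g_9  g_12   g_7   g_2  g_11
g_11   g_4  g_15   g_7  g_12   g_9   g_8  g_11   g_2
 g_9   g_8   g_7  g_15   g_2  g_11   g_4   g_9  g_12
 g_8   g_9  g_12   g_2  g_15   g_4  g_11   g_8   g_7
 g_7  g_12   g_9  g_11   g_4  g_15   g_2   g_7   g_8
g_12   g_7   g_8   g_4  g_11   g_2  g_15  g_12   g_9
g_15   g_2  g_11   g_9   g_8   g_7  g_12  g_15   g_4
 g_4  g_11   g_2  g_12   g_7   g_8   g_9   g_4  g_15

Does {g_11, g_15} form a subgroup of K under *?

Yes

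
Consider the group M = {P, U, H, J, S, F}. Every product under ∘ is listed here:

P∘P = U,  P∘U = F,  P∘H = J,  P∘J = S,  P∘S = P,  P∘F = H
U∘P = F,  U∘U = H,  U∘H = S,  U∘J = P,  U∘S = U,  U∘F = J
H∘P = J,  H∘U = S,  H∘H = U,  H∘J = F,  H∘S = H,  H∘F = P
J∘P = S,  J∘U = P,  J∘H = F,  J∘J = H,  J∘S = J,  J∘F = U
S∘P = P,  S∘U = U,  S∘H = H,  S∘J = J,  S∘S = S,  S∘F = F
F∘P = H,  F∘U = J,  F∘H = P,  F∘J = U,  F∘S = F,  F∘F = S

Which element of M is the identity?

S

The identity e satisfies e ∘ x = x for all x, so its row in the table reproduces the column headers.
Row S reads: P, U, H, J, S, F — exactly the header order. So S is the identity.
(Structurally, M here is isomorphic to the cyclic group Z_6.)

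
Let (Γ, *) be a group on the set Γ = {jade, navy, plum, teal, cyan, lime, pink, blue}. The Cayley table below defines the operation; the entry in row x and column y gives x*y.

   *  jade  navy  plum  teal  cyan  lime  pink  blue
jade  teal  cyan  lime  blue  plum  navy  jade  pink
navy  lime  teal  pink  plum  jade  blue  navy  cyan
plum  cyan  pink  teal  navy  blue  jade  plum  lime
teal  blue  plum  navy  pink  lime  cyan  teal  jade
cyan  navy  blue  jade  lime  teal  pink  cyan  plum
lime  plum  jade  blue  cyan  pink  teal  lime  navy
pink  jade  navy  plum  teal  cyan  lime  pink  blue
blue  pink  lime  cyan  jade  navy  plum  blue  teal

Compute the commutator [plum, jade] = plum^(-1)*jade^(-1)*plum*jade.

teal

Identity is pink; from the table plum^(-1) = navy and jade^(-1) = blue.
navy*blue = cyan
cyan*plum = jade
jade*jade = teal
(Structurally, Γ here is isomorphic to the quaternion group Q_8.)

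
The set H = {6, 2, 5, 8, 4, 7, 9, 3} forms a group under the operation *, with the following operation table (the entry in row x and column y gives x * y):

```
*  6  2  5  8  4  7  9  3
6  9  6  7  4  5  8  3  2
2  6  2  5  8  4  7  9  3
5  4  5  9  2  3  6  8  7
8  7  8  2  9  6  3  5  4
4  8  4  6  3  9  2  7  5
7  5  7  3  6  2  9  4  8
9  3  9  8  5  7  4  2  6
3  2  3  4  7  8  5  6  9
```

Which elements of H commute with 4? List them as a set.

Compare row 4 with column 4 entry by entry.
9 * 4 = 7 = 4 * 9, so 9 commutes with 4.
8 * 4 = 6 but 4 * 8 = 3, so 8 does not.
Collecting the elements that commute with 4: C(4) = {2, 4, 7, 9}.

{2, 4, 7, 9}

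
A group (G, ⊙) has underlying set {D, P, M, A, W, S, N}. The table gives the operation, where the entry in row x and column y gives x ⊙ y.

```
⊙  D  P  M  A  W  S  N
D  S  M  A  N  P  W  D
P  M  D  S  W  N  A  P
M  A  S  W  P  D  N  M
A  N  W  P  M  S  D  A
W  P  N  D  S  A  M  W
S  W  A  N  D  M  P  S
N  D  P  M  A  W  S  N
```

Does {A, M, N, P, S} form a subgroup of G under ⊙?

No

S ⊙ A = D, which is not in {A, M, N, P, S}.
The subset is not closed under ⊙, so it is not a subgroup.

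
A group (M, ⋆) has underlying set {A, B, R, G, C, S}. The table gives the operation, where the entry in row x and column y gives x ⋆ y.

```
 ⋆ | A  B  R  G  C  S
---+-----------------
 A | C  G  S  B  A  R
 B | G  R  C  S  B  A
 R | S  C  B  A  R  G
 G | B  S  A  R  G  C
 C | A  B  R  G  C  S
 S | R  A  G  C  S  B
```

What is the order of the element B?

3

The identity element is C (its row matches the header).
B^1 = B
B^2 = B ⋆ B = R
B^3 = R ⋆ B = C
The first power of B equal to the identity is B^3, so ord(B) = 3.
(Structurally, M here is isomorphic to the cyclic group Z_6.)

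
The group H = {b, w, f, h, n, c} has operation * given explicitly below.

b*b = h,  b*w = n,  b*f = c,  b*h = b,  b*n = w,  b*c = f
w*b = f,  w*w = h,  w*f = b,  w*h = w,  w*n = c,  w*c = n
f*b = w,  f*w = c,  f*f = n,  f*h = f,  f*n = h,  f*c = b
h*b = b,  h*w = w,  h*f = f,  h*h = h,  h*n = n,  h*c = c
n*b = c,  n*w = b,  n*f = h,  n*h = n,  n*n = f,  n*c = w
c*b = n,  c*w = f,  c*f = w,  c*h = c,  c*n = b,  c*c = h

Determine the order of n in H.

3

The identity element is h (its row matches the header).
n^1 = n
n^2 = n * n = f
n^3 = f * n = h
The first power of n equal to the identity is n^3, so ord(n) = 3.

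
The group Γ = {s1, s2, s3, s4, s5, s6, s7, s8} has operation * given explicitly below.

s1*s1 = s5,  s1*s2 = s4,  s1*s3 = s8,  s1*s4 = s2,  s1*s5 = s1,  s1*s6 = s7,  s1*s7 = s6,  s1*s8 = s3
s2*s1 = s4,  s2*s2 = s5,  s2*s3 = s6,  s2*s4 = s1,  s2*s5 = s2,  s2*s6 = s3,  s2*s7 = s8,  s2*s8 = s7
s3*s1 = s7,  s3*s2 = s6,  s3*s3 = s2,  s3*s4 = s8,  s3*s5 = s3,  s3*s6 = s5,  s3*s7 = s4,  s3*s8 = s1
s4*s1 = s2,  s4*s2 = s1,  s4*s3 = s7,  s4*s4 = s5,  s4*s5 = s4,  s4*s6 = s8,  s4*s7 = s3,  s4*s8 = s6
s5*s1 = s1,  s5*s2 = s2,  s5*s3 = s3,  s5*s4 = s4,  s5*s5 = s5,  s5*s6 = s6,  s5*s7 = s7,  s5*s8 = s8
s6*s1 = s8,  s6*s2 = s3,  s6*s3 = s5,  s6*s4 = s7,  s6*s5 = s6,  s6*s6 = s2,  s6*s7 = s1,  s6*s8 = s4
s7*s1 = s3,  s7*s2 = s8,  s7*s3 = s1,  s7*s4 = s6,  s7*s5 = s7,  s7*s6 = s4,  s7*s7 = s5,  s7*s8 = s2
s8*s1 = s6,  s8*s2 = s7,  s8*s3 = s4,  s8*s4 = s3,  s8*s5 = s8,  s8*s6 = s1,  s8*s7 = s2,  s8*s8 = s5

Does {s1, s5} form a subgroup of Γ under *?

{s1, s5} contains the identity s5.
Checking products: every product of two elements of {s1, s5} (read from the table) lies in {s1, s5}, so the set is closed.
In a finite group, a nonempty closed subset is a subgroup. So {s1, s5} ≤ Γ.
(Structurally, Γ here is isomorphic to the dihedral group D_4.)

Yes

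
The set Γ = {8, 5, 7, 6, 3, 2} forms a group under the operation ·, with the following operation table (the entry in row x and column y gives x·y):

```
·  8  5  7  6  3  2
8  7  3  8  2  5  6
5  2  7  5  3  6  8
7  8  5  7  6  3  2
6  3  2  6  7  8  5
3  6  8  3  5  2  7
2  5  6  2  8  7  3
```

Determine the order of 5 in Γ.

2

The identity element is 7 (its row matches the header).
5^1 = 5
5^2 = 5·5 = 7
The first power of 5 equal to the identity is 5^2, so ord(5) = 2.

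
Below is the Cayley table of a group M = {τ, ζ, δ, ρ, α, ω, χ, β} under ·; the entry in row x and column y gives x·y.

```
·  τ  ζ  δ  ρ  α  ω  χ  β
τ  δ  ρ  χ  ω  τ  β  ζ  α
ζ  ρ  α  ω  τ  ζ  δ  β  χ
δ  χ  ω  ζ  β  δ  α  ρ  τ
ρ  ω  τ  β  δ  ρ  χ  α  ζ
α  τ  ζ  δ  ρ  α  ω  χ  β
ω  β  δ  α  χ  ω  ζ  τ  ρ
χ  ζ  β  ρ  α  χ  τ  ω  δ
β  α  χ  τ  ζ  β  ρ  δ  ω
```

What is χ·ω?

Read row χ, column ω: χ·ω = τ.
(Structurally, M here is isomorphic to the cyclic group Z_8.)

τ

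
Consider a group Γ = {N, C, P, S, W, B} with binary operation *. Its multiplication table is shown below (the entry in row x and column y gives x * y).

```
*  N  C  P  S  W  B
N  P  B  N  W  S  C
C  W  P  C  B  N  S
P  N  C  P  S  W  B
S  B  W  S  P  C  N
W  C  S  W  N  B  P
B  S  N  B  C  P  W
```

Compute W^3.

W^1 = W
W^2 = W * W = B
W^3 = B * W = P

P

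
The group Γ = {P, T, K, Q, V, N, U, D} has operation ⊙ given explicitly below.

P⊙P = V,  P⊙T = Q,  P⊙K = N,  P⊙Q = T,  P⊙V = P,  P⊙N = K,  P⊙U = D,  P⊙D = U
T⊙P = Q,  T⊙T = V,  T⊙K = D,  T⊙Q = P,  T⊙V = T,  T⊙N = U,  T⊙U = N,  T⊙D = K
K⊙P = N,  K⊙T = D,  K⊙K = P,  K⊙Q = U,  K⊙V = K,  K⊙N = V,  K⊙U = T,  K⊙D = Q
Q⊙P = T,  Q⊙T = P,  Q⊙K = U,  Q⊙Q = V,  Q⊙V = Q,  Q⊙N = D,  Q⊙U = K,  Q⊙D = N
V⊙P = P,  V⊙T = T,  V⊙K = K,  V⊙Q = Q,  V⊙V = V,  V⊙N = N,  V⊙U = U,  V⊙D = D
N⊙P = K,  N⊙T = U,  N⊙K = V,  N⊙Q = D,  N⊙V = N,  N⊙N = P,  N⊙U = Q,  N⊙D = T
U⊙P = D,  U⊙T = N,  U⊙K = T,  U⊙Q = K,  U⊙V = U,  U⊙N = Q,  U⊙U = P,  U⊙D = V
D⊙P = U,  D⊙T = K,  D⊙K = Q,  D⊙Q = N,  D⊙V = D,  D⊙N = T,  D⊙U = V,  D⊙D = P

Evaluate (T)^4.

V

T^1 = T
T^2 = T ⊙ T = V
T^3 = V ⊙ T = T
T^4 = T ⊙ T = V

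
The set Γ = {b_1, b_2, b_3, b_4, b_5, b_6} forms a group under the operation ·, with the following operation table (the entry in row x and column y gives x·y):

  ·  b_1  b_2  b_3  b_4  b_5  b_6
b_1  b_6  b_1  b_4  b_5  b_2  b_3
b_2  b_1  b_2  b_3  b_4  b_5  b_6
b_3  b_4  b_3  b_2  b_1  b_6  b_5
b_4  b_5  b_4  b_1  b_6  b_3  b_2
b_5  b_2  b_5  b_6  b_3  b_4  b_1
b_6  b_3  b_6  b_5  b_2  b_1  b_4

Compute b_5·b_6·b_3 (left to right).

b_4

b_5·b_6 = b_1
b_1·b_3 = b_4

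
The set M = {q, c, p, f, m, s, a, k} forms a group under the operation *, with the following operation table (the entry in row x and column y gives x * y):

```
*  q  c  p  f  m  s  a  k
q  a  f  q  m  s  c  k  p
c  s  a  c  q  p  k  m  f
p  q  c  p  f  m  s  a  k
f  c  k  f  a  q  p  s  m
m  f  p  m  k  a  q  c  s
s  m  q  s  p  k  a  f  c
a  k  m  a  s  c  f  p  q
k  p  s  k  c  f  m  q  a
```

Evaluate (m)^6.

m^1 = m
m^2 = m * m = a
m^3 = a * m = c
m^4 = c * m = p
m^5 = p * m = m
m^6 = m * m = a

a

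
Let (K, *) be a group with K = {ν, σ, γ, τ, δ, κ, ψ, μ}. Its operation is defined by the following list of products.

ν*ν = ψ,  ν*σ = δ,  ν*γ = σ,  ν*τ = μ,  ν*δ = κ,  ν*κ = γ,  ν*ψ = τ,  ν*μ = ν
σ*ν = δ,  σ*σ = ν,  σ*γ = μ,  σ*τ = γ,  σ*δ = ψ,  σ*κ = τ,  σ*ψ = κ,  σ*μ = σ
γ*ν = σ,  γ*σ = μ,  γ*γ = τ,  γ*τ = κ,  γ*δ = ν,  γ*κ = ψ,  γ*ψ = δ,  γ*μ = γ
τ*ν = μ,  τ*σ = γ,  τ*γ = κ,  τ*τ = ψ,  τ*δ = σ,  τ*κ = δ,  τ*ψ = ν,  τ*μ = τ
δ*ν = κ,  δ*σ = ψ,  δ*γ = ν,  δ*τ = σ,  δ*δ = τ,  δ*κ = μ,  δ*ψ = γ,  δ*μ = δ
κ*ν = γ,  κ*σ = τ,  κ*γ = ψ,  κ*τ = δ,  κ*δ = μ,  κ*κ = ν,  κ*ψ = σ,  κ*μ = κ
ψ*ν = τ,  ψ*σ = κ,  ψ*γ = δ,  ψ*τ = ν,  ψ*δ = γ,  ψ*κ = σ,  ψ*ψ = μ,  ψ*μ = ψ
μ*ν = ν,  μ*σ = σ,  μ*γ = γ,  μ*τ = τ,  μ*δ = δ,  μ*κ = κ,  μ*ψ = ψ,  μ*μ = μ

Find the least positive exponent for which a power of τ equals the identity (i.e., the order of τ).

4

The identity element is μ (its row matches the header).
τ^1 = τ
τ^2 = τ * τ = ψ
τ^3 = ψ * τ = ν
τ^4 = ν * τ = μ
The first power of τ equal to the identity is τ^4, so ord(τ) = 4.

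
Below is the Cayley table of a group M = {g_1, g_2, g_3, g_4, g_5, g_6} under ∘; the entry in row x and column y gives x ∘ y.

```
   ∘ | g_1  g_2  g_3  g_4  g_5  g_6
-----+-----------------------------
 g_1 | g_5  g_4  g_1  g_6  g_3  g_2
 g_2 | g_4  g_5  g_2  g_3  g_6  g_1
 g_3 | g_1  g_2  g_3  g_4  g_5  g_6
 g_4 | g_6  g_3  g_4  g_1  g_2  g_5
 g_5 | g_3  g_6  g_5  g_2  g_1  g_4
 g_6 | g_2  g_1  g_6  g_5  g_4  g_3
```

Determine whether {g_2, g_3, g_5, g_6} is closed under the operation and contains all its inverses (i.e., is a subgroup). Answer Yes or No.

No

g_6 ∘ g_5 = g_4, which is not in {g_2, g_3, g_5, g_6}.
The subset is not closed under ∘, so it is not a subgroup.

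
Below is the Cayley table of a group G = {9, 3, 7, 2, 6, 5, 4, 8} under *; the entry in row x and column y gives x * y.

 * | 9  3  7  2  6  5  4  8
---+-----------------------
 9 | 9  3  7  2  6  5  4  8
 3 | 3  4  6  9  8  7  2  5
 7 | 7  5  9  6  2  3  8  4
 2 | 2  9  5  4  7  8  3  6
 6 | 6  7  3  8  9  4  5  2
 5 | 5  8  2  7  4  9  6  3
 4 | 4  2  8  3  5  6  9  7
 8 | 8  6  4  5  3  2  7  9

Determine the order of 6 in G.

2

The identity element is 9 (its row matches the header).
6^1 = 6
6^2 = 6 * 6 = 9
The first power of 6 equal to the identity is 6^2, so ord(6) = 2.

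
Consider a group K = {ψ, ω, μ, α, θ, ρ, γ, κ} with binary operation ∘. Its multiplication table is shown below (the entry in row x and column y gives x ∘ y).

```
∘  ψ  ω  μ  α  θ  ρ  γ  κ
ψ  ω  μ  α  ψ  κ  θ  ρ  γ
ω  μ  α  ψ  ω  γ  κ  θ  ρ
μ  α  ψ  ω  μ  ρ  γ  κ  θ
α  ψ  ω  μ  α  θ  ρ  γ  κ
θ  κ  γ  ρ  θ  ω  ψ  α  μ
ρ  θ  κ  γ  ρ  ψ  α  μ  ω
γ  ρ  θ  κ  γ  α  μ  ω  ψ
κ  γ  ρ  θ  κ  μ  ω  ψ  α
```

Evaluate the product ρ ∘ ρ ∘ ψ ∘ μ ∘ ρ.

ρ

ρ ∘ ρ = α
α ∘ ψ = ψ
ψ ∘ μ = α
α ∘ ρ = ρ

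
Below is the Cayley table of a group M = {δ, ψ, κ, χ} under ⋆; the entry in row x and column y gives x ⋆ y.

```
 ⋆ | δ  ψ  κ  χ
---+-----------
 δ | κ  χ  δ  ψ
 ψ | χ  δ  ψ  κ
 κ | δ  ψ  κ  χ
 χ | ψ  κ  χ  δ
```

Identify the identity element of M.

The identity e satisfies e ⋆ x = x for all x, so its row in the table reproduces the column headers.
Row κ reads: δ, ψ, κ, χ — exactly the header order. So κ is the identity.

κ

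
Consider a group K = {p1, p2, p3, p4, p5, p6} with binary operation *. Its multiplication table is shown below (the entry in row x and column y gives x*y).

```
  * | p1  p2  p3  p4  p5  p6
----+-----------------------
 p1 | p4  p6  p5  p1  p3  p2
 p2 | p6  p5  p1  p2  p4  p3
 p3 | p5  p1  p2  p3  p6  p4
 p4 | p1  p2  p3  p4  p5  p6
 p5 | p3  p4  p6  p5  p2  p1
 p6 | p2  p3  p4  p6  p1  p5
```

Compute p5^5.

p2

p5^1 = p5
p5^2 = p5*p5 = p2
p5^3 = p2*p5 = p4
p5^4 = p4*p5 = p5
p5^5 = p5*p5 = p2
(Structurally, K here is isomorphic to the cyclic group Z_6.)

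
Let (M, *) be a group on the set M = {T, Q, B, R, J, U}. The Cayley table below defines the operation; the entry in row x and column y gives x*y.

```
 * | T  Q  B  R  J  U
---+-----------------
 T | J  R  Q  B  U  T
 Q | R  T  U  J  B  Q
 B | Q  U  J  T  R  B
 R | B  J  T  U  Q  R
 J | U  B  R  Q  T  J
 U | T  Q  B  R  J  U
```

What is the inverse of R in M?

First locate the identity: row U matches the header, so U is the identity.
Scan row R for U: R*R = U. Hence R^(-1) = R.

R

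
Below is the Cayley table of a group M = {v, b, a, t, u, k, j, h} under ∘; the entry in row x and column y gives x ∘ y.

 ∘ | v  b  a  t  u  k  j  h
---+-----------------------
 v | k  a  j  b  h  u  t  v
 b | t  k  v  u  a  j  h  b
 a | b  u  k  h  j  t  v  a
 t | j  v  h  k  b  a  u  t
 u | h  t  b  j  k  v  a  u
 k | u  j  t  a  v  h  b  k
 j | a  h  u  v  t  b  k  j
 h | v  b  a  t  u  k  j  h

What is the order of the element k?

2

The identity element is h (its row matches the header).
k^1 = k
k^2 = k ∘ k = h
The first power of k equal to the identity is k^2, so ord(k) = 2.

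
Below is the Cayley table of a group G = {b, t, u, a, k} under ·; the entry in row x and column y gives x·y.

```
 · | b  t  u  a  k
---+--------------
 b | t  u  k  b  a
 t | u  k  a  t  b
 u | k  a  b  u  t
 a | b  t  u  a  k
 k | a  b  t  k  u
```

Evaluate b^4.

k

b^1 = b
b^2 = b·b = t
b^3 = t·b = u
b^4 = u·b = k
(Structurally, G here is isomorphic to the cyclic group Z_5.)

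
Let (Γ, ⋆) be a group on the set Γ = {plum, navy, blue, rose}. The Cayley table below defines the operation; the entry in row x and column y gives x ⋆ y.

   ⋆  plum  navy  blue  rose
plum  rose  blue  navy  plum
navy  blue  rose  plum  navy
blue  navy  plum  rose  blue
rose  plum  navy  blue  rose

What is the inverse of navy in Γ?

navy

First locate the identity: row rose matches the header, so rose is the identity.
Scan row navy for rose: navy ⋆ navy = rose. Hence navy^(-1) = navy.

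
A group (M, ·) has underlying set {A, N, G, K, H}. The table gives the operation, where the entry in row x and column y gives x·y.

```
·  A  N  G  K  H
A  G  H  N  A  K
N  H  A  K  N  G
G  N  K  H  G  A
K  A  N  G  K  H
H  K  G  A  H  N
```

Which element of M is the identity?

K

The identity e satisfies e·x = x for all x, so its row in the table reproduces the column headers.
Row K reads: A, N, G, K, H — exactly the header order. So K is the identity.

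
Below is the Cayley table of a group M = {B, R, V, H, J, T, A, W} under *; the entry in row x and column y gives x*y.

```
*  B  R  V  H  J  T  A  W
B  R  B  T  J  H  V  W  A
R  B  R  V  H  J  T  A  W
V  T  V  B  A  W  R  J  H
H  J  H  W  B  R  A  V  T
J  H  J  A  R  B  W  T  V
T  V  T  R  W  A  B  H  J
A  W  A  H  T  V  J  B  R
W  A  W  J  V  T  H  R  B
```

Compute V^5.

V^1 = V
V^2 = V*V = B
V^3 = B*V = T
V^4 = T*V = R
V^5 = R*V = V

V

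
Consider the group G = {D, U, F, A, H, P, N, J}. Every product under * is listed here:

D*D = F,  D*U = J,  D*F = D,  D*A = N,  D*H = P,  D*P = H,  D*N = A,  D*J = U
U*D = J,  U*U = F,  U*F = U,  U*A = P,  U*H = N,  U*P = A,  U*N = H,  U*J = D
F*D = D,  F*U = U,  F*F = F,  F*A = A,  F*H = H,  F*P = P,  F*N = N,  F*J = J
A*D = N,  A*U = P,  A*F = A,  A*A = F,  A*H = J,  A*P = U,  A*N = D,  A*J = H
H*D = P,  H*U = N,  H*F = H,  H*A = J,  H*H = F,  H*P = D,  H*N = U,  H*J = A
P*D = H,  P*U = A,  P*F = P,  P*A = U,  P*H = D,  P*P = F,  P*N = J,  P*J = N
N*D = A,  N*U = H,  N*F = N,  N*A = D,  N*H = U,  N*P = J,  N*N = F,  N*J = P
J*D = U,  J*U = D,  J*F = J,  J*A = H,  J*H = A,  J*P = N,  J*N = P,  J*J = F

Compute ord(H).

The identity element is F (its row matches the header).
H^1 = H
H^2 = H*H = F
The first power of H equal to the identity is H^2, so ord(H) = 2.
(Structurally, G here is isomorphic to the elementary abelian group (Z_2)^3.)

2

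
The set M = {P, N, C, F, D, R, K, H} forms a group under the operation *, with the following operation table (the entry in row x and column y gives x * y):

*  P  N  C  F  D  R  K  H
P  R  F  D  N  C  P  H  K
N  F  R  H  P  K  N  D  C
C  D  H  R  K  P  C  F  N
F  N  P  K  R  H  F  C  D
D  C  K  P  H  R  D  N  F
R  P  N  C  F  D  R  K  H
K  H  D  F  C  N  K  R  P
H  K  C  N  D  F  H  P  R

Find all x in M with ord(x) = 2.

{C, D, F, H, K, N, P}

Identity is R. Compute the order of each non-identity element by repeated multiplication:
  P: P → R  (order 2)
  N: N → R  (order 2)
  C: C → R  (order 2)
  F: F → R  (order 2)
  D: D → R  (order 2)
  K: K → R  (order 2)
  H: H → R  (order 2)
Elements of order 2: {C, D, F, H, K, N, P}.
(Structurally, M here is isomorphic to the elementary abelian group (Z_2)^3.)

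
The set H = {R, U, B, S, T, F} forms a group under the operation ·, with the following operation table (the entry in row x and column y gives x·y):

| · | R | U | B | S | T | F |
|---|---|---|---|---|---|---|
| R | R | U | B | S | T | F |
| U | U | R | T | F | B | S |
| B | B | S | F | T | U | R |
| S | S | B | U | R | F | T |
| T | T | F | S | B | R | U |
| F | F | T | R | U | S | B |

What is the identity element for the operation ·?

R

The identity e satisfies e·x = x for all x, so its row in the table reproduces the column headers.
Row R reads: R, U, B, S, T, F — exactly the header order. So R is the identity.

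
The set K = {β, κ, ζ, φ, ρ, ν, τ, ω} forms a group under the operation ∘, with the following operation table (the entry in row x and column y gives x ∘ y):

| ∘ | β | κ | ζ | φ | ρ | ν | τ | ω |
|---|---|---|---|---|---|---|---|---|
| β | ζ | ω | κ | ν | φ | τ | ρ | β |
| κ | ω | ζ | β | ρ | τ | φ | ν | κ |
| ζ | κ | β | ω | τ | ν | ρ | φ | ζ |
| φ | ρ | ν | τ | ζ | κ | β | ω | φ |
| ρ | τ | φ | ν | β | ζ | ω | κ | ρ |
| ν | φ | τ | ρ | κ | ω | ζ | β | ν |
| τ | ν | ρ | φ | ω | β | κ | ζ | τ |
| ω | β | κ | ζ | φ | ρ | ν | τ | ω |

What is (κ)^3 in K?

κ^1 = κ
κ^2 = κ ∘ κ = ζ
κ^3 = ζ ∘ κ = β
(Structurally, K here is isomorphic to the quaternion group Q_8.)

β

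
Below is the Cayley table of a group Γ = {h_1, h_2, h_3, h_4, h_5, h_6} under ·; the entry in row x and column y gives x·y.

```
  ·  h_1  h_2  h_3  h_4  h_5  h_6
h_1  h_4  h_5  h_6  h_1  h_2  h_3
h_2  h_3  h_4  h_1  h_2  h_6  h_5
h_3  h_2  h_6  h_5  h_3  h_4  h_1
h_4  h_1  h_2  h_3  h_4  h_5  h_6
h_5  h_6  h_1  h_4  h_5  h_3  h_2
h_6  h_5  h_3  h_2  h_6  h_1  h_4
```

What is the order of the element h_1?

2

The identity element is h_4 (its row matches the header).
h_1^1 = h_1
h_1^2 = h_1·h_1 = h_4
The first power of h_1 equal to the identity is h_1^2, so ord(h_1) = 2.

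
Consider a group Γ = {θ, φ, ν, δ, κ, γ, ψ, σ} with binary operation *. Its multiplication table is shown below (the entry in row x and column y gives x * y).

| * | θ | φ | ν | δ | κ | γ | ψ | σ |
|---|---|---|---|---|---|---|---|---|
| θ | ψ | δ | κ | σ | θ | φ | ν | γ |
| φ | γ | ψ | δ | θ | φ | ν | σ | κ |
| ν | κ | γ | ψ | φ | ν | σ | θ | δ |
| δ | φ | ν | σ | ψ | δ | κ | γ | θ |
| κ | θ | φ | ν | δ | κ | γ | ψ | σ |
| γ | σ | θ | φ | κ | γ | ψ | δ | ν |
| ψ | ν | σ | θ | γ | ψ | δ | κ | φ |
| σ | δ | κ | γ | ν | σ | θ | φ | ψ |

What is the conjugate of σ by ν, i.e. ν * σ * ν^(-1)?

The identity is κ. In row ν, the entry κ sits in column θ, so ν^(-1) = θ.
ν * σ = δ
δ * θ = φ

φ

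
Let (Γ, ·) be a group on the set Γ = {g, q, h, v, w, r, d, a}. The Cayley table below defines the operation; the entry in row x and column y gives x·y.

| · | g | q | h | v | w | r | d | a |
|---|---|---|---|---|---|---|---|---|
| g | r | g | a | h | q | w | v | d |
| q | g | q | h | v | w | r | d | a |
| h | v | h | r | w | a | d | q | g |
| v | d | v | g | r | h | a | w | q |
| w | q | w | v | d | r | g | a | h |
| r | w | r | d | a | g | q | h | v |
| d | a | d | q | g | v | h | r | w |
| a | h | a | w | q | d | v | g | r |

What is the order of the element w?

4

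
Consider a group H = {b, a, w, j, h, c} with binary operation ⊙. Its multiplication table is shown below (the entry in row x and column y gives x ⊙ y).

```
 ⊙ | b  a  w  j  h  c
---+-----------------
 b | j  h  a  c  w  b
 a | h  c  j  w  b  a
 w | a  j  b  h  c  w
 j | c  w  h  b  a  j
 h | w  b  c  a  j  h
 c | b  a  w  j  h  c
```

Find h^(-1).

w

First locate the identity: row c matches the header, so c is the identity.
Scan row h for c: h ⊙ w = c. Hence h^(-1) = w.
(Structurally, H here is isomorphic to the cyclic group Z_6.)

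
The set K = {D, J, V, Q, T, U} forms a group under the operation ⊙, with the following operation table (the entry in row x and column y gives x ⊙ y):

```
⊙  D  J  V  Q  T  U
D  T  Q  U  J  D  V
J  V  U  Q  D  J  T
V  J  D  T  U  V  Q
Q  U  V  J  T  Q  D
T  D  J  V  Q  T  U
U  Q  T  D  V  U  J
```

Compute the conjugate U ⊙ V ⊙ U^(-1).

The identity is T. In row U, the entry T sits in column J, so U^(-1) = J.
U ⊙ V = D
D ⊙ J = Q

Q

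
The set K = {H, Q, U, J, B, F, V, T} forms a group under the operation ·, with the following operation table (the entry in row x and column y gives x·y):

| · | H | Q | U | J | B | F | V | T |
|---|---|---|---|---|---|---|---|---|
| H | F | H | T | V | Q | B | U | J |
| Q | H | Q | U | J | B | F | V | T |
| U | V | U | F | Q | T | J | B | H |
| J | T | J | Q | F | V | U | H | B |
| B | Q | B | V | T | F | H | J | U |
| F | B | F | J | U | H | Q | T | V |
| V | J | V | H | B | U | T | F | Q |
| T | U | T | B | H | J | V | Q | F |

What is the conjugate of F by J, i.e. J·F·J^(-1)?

F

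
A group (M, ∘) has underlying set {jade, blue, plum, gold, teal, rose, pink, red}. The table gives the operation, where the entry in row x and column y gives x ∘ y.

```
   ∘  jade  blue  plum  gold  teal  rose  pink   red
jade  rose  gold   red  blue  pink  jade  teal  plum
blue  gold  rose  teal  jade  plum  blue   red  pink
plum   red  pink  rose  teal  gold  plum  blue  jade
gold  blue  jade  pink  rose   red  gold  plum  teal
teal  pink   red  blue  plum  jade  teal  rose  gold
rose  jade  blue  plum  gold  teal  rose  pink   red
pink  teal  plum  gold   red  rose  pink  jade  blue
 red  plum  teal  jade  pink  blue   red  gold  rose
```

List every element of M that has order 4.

Identity is rose. Compute the order of each non-identity element by repeated multiplication:
  jade: jade → rose  (order 2)
  blue: blue → rose  (order 2)
  plum: plum → rose  (order 2)
  gold: gold → rose  (order 2)
  teal: teal → jade → pink → rose  (order 4)
  pink: pink → jade → teal → rose  (order 4)
  red: red → rose  (order 2)
Elements of order 4: {pink, teal}.

{pink, teal}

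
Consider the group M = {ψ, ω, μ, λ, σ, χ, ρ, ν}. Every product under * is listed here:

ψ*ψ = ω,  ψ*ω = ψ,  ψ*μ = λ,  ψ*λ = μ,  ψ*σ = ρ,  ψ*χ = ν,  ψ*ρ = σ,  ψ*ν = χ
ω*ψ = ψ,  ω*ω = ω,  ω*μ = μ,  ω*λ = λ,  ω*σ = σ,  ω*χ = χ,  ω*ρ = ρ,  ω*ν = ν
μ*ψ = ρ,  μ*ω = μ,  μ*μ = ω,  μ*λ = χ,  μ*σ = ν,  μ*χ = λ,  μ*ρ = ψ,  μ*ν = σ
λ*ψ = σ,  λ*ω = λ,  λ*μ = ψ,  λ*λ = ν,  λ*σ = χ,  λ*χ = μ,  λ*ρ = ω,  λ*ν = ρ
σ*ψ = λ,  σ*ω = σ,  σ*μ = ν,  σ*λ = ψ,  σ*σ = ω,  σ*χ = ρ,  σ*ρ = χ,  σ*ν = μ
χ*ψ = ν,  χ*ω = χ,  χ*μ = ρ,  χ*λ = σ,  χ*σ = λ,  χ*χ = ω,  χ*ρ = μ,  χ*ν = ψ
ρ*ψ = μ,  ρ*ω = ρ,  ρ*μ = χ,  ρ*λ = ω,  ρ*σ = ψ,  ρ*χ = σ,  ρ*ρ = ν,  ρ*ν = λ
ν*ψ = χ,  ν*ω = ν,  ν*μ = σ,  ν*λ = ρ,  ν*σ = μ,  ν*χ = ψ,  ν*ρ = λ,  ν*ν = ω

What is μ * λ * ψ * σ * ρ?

ψ

μ * λ = χ
χ * ψ = ν
ν * σ = μ
μ * ρ = ψ
(Structurally, M here is isomorphic to the dihedral group D_4.)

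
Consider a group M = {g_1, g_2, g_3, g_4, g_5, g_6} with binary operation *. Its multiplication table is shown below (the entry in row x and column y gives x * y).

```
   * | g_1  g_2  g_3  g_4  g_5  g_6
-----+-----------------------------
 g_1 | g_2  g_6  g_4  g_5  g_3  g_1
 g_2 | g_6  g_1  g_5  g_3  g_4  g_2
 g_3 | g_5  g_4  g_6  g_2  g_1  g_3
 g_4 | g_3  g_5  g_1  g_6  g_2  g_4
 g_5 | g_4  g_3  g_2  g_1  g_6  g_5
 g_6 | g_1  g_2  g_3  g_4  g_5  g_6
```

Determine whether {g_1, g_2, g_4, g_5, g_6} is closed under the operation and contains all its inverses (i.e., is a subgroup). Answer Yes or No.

g_2 * g_4 = g_3, which is not in {g_1, g_2, g_4, g_5, g_6}.
The subset is not closed under *, so it is not a subgroup.

No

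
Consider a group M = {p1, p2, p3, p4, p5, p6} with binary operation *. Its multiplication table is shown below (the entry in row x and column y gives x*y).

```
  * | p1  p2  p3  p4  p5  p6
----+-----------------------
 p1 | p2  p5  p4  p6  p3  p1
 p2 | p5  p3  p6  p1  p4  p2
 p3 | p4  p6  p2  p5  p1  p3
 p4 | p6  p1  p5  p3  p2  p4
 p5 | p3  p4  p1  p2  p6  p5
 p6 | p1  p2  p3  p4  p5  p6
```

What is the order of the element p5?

2

The identity element is p6 (its row matches the header).
p5^1 = p5
p5^2 = p5*p5 = p6
The first power of p5 equal to the identity is p5^2, so ord(p5) = 2.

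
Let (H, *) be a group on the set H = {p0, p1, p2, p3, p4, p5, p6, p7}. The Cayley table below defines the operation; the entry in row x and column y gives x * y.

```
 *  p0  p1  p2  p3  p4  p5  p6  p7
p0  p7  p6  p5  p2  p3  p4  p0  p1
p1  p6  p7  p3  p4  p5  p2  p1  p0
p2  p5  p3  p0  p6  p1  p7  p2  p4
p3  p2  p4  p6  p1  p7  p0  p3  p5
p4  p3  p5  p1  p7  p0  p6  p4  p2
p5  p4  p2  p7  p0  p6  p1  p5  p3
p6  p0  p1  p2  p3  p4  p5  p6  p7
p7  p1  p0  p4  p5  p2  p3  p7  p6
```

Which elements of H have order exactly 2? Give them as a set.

Identity is p6. Compute the order of each non-identity element by repeated multiplication:
  p0: p0 → p7 → p1 → p6  (order 4)
  p1: p1 → p7 → p0 → p6  (order 4)
  p2: p2 → p0 → p5 → p7 → p4 → p1 → p3 → p6  (order 8)
  p3: p3 → p1 → p4 → p7 → p5 → p0 → p2 → p6  (order 8)
  p4: p4 → p0 → p3 → p7 → p2 → p1 → p5 → p6  (order 8)
  p5: p5 → p1 → p2 → p7 → p3 → p0 → p4 → p6  (order 8)
  p7: p7 → p6  (order 2)
Elements of order 2: {p7}.

{p7}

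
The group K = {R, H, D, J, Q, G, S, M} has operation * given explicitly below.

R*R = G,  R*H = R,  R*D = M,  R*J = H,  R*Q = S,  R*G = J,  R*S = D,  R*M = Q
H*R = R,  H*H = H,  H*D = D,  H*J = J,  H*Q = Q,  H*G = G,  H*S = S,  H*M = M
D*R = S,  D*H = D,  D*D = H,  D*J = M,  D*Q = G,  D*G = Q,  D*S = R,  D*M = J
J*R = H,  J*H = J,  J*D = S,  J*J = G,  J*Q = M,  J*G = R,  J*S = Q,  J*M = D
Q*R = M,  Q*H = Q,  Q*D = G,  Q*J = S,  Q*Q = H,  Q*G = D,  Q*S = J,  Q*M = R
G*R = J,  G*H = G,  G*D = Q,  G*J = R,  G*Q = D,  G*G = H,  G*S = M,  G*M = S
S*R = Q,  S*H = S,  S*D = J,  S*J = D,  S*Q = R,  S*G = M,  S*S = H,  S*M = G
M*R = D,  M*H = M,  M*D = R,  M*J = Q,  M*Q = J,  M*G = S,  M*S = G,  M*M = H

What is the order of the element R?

4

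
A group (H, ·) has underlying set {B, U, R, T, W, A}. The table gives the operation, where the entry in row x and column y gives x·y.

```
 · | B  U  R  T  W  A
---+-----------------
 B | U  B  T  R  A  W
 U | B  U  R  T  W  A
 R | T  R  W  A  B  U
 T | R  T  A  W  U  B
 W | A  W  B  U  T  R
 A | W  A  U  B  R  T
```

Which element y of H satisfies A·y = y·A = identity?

First locate the identity: row U matches the header, so U is the identity.
Scan row A for U: A·R = U. Hence A^(-1) = R.

R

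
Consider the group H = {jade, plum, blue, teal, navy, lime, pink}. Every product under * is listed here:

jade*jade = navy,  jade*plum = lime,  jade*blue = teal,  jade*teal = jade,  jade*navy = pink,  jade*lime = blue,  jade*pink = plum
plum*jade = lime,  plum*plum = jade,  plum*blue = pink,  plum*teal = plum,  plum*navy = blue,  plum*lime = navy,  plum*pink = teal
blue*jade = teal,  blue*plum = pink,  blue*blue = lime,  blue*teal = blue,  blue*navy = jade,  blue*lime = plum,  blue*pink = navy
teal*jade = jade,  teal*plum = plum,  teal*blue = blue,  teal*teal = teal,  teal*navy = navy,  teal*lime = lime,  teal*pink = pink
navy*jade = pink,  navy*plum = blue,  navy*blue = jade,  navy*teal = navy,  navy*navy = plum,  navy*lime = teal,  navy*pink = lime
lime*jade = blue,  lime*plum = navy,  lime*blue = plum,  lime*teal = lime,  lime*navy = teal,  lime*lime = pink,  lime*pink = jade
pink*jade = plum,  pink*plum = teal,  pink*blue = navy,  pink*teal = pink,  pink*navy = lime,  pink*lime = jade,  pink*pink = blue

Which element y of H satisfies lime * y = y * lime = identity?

First locate the identity: row teal matches the header, so teal is the identity.
Scan row lime for teal: lime * navy = teal. Hence lime^(-1) = navy.

navy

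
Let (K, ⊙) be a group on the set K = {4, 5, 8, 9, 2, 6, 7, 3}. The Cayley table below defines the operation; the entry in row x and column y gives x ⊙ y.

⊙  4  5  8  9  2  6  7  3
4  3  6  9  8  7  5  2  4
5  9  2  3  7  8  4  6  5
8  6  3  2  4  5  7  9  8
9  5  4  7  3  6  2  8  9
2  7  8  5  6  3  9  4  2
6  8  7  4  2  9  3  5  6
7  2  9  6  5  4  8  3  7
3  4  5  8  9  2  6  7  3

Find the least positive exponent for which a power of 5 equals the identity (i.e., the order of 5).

The identity element is 3 (its row matches the header).
5^1 = 5
5^2 = 5 ⊙ 5 = 2
5^3 = 2 ⊙ 5 = 8
5^4 = 8 ⊙ 5 = 3
The first power of 5 equal to the identity is 5^4, so ord(5) = 4.
(Structurally, K here is isomorphic to the dihedral group D_4.)

4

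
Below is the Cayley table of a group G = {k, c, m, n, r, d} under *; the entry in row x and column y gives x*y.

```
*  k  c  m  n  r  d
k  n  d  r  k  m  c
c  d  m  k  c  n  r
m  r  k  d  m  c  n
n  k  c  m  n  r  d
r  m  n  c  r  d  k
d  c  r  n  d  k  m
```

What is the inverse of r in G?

c

First locate the identity: row n matches the header, so n is the identity.
Scan row r for n: r*c = n. Hence r^(-1) = c.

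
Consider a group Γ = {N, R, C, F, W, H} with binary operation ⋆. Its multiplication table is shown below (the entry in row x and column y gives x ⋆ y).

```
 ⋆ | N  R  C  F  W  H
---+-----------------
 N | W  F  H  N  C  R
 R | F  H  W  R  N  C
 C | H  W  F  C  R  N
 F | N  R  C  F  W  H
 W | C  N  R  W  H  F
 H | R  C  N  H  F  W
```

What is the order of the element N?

The identity element is F (its row matches the header).
N^1 = N
N^2 = N ⋆ N = W
N^3 = W ⋆ N = C
N^4 = C ⋆ N = H
N^5 = H ⋆ N = R
N^6 = R ⋆ N = F
The first power of N equal to the identity is N^6, so ord(N) = 6.

6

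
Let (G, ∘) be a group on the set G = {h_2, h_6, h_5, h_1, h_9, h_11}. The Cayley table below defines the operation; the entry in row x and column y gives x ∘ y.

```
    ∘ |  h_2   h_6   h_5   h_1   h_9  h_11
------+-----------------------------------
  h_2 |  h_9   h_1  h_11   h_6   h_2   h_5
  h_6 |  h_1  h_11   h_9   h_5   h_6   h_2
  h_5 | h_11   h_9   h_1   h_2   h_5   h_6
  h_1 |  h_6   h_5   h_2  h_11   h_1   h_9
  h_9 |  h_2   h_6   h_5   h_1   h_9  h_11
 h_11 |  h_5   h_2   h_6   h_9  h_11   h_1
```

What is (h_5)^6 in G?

h_9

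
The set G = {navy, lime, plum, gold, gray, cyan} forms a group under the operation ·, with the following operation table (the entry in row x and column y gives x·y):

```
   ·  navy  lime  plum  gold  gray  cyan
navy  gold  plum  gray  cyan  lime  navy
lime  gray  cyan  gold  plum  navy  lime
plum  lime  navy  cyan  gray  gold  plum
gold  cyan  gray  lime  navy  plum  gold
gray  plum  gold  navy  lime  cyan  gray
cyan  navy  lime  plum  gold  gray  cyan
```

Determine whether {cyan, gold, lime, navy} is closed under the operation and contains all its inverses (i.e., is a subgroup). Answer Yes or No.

No

navy·lime = plum, which is not in {cyan, gold, lime, navy}.
The subset is not closed under ·, so it is not a subgroup.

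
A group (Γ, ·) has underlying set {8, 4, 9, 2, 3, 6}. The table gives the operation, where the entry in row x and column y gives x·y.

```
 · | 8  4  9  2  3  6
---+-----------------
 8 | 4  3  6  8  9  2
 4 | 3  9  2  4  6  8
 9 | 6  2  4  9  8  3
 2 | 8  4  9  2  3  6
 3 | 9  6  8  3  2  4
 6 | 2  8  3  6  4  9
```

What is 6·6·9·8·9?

8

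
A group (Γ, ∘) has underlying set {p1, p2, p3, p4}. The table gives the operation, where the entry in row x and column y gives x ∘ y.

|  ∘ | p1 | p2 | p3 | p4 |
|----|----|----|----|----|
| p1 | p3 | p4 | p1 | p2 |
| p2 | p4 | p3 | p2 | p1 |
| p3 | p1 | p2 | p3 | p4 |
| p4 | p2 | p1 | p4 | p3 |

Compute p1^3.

p1^1 = p1
p1^2 = p1 ∘ p1 = p3
p1^3 = p3 ∘ p1 = p1

p1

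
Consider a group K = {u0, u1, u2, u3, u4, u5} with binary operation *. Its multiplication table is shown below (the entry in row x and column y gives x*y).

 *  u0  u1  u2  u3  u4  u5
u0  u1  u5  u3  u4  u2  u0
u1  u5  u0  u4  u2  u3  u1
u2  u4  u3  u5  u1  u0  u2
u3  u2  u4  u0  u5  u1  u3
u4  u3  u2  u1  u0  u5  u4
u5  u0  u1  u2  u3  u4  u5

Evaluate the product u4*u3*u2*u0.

u4*u3 = u0
u0*u2 = u3
u3*u0 = u2

u2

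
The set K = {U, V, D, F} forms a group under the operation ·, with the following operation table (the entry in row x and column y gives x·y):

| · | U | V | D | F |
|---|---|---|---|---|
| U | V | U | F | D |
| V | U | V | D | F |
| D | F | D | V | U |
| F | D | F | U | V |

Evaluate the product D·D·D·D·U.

D·D = V
V·D = D
D·D = V
V·U = U

U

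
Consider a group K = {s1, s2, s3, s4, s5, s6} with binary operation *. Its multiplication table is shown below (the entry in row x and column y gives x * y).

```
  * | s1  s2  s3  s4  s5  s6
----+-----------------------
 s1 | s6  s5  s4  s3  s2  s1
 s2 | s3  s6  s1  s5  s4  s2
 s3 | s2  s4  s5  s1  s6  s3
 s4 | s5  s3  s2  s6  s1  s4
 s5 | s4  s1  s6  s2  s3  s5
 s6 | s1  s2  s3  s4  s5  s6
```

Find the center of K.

{s6}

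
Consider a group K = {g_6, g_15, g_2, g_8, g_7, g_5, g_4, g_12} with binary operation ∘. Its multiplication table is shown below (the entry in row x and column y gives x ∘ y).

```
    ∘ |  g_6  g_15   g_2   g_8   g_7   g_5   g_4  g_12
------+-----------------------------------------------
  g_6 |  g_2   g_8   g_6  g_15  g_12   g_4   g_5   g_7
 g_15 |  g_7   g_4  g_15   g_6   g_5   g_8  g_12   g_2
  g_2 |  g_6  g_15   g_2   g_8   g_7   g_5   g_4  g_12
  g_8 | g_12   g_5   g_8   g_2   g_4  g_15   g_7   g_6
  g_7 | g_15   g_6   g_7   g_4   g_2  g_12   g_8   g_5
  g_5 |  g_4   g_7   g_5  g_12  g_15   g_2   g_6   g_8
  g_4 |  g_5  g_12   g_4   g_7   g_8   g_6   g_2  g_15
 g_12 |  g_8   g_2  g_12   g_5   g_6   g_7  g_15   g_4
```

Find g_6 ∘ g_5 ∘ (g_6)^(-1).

g_5

The identity is g_2. In row g_6, the entry g_2 sits in column g_6, so g_6^(-1) = g_6.
g_6 ∘ g_5 = g_4
g_4 ∘ g_6 = g_5
(Structurally, K here is isomorphic to the dihedral group D_4.)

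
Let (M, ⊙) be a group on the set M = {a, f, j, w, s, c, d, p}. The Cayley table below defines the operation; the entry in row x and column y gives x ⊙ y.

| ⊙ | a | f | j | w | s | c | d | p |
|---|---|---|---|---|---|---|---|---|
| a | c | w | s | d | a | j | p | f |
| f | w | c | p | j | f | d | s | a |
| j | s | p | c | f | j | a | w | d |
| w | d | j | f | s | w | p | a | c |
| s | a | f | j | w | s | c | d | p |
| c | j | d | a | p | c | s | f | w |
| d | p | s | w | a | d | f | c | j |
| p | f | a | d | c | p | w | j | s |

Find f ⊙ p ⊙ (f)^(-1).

p

The identity is s. In row f, the entry s sits in column d, so f^(-1) = d.
f ⊙ p = a
a ⊙ d = p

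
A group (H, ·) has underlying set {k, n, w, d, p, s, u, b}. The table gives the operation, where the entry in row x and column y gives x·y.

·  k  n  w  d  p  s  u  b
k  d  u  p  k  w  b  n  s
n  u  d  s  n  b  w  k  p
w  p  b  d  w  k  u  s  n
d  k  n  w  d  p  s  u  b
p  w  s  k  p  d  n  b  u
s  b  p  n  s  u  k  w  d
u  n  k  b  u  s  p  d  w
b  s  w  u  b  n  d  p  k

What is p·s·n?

d

p·s = n
n·n = d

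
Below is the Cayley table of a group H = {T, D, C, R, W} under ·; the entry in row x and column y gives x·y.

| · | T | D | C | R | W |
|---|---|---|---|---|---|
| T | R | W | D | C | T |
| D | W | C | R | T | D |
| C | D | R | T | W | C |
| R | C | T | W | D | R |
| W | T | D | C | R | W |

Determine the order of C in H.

The identity element is W (its row matches the header).
C^1 = C
C^2 = C·C = T
C^3 = T·C = D
C^4 = D·C = R
C^5 = R·C = W
The first power of C equal to the identity is C^5, so ord(C) = 5.

5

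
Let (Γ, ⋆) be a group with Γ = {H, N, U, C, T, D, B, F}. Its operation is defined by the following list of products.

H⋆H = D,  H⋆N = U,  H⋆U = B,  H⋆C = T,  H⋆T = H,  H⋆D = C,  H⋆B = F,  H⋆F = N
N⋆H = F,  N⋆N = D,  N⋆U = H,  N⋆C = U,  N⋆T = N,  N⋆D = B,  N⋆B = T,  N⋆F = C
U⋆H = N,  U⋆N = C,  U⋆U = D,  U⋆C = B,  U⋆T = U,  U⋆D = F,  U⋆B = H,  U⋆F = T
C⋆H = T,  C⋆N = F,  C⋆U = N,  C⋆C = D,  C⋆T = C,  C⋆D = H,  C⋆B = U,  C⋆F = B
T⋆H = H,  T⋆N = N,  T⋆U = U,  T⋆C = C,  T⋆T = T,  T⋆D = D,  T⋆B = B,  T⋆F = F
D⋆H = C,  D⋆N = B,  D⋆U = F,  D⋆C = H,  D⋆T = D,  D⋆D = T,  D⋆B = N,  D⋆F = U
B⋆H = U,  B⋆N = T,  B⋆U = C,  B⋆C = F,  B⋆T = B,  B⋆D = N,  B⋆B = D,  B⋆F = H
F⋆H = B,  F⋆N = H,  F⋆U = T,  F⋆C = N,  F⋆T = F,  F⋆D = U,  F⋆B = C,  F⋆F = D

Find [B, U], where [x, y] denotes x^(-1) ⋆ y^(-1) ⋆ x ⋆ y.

D

Identity is T; from the table B^(-1) = N and U^(-1) = F.
N ⋆ F = C
C ⋆ B = U
U ⋆ U = D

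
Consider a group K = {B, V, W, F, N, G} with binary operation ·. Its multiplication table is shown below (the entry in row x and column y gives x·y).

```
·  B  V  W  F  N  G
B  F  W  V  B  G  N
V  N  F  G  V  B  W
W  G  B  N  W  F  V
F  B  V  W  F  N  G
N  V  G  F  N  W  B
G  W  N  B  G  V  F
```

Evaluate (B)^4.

B^1 = B
B^2 = B·B = F
B^3 = F·B = B
B^4 = B·B = F
(Structurally, K here is isomorphic to the symmetric group S_3.)

F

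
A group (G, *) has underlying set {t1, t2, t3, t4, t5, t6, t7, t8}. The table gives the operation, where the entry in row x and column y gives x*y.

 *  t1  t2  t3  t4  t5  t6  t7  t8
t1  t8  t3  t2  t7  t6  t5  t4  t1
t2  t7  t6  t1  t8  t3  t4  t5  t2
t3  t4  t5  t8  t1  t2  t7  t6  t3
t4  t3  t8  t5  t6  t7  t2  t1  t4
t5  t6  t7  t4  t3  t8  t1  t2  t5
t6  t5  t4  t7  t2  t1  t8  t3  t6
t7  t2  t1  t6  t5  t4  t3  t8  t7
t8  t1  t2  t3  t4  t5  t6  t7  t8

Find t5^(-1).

First locate the identity: row t8 matches the header, so t8 is the identity.
Scan row t5 for t8: t5*t5 = t8. Hence t5^(-1) = t5.

t5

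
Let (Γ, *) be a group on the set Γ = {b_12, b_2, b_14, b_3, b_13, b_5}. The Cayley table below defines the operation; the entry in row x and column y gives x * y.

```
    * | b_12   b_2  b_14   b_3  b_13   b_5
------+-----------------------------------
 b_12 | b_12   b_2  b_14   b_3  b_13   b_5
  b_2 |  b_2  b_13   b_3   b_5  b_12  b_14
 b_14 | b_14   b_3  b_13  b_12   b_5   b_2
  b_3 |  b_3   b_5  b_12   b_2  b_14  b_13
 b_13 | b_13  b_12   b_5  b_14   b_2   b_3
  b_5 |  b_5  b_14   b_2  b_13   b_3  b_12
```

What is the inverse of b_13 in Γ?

b_2

First locate the identity: row b_12 matches the header, so b_12 is the identity.
Scan row b_13 for b_12: b_13 * b_2 = b_12. Hence b_13^(-1) = b_2.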